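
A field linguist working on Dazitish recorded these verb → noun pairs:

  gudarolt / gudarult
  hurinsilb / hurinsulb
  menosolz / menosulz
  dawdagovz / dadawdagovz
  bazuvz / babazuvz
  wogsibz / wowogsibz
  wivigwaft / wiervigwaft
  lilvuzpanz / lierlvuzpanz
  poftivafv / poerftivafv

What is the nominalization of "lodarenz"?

"lodarenz" has second-to-last letter 'n'. The one such stem in the data (lilvuzpanz → lierlvuzpanz) inserts -er- after the first vowel (as do wivigwaft, poftivafv), so the same rule applies.
So lodarenz → loerdarenz.

loerdarenz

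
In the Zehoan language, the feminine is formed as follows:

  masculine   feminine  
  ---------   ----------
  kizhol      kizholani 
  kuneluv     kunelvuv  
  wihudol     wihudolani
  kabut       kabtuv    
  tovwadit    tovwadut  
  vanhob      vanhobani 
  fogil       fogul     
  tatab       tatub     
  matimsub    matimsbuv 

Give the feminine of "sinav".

vanhob and matimsub both end in -b yet inflect differently (vanhobani, matimsbuv), so the final letter is not what conditions the rule; the last vowel is.
"sinav" has last vowel 'a'. The one such stem in the data (tatab → tatub) changes the last vowel to 'u' (as do fogil, tovwadit), so the same rule applies.
So sinav → sinuv.

sinuv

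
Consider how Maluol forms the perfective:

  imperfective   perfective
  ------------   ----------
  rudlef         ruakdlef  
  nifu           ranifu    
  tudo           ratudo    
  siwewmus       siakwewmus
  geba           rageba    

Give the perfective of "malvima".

ramalvima

nifu and siwewmus both have last vowel 'u' yet inflect differently (ranifu, siakwewmus), so the last vowel is not what conditions the rule; whether the stem ends in a vowel or a consonant is.
"malvima" ends in a vowel. The stems ending in a vowel (nifu → ranifu, geba → rageba, tudo → ratudo) add the prefix ra-.
The other pattern: stems ending in a consonant insert -ak- after the first vowel.
So malvima → ramalvima.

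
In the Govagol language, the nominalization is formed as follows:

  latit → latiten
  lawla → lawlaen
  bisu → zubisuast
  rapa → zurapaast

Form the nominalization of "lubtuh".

lubtuhen

lawla and rapa both end in -a yet inflect differently (lawlaen, zurapaast), so the final letter is not what conditions the rule; the first letter is.
"lubtuh" begins with l-. The stems beginning with l- (lawla → lawlaen, latit → latiten) add -en.
So lubtuh → lubtuhen.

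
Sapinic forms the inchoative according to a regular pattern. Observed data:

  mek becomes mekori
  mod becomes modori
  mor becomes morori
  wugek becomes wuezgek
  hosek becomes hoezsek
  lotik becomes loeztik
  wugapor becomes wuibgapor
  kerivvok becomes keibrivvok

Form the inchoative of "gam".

mek and wugek both end in -k yet inflect differently (mekori, wuezgek), so the final letter is not what conditions the rule; the number of vowels is.
"gam" has 1 vowel. The stems with 1 vowel (mek → mekori, mod → modori, mor → morori) add -ori.
The other patterns: stems with 2 vowels insert -ez- after the first vowel; stems with 3 vowels insert -ib- after the first vowel.
So gam → gamori.

gamori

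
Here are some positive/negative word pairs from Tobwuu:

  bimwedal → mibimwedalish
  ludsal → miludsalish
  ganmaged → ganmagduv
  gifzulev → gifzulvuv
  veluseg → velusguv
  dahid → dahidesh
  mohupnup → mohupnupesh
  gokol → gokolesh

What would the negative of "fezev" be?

fezvuv

"fezev" has last vowel 'e'. The stems whose last vowel is 'e' (ganmaged → ganmagduv, gifzulev → gifzulvuv, veluseg → velusguv) delete the last vowel and add -uv.
The other patterns: stems whose last vowel is 'a' add mi- … -ish around the stem; stems whose last vowel is 'i', 'o' or 'u' add -esh.
So fezev → fezvuv.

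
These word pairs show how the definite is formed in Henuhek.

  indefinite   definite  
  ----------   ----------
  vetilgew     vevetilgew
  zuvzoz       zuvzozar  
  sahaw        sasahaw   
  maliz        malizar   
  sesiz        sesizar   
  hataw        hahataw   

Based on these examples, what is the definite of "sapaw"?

sasapaw

sesiz and sahaw both begin with s- yet inflect differently (sesizar, sasahaw), so the first letter is not what conditions the rule; the final letter is.
"sapaw" ends in -w. The stems ending in -w (hataw → hahataw, sahaw → sasahaw, vetilgew → vevetilgew) repeat the first consonant+vowel as a prefix.
The other pattern: stems ending in -z add -ar.
So sapaw → sasapaw.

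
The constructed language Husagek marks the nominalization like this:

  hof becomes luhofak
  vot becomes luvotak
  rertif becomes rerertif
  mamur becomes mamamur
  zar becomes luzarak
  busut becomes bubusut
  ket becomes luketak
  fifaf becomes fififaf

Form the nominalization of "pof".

hof and fifaf both end in -f yet inflect differently (luhofak, fififaf), so the final letter is not what conditions the rule; the number of vowels is.
"pof" has 1 vowel. The stems with 1 vowel (ket → luketak, vot → luvotak, hof → luhofak) add lu- … -ak around the stem.
So pof → lupofak.

lupofak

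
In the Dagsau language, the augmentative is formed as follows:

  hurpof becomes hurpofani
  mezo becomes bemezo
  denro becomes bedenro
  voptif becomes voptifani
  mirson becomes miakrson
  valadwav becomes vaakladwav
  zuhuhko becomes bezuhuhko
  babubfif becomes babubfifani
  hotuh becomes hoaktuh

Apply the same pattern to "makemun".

maakkemun

"makemun" ends in -n. The one such stem in the data (mirson → miakrson) inserts -ak- after the first vowel (as do hotuh, valadwav), so the same rule applies.
So makemun → maakkemun.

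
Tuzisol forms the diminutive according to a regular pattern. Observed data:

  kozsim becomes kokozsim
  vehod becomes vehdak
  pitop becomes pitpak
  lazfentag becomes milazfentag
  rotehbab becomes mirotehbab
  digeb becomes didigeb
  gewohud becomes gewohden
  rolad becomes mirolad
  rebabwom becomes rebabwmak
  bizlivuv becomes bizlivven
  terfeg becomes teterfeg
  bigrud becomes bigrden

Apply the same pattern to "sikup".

sikpen

rolad and vehod both end in -d yet inflect differently (mirolad, vehdak), so the final letter is not what conditions the rule; the last vowel is.
"sikup" has last vowel 'u'. The stems whose last vowel is 'u' (bizlivuv → bizlivven, bigrud → bigrden, gewohud → gewohden) delete the last vowel and add -en.
The other patterns: stems whose last vowel is 'a' add the prefix mi-; stems whose last vowel is 'o' delete the last vowel and add -ak; stems whose last vowel is 'e' or 'i' repeat the first consonant+vowel as a prefix.
So sikup → sikpen.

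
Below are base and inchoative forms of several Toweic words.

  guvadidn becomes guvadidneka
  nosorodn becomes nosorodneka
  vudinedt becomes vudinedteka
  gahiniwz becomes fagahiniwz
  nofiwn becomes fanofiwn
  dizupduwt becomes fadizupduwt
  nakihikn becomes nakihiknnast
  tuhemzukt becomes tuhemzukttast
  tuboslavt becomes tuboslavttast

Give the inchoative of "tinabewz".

guvadidn and nofiwn both end in -n yet inflect differently (guvadidneka, fanofiwn), so the final letter is not what conditions the rule; the second-to-last letter is.
"tinabewz" has second-to-last letter 'w'. The stems whose second-to-last letter is 'w' (gahiniwz → fagahiniwz, nofiwn → fanofiwn, dizupduwt → fadizupduwt) add the prefix fa-.
So tinabewz → fatinabewz.

fatinabewz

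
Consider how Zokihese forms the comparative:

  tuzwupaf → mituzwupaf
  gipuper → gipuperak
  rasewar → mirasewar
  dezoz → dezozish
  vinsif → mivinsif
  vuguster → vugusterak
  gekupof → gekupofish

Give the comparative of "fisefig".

"fisefig" has last vowel 'i'. The one such stem in the data (vinsif → mivinsif) adds the prefix mi-, so the same rule applies.
So fisefig → mifisefig.

mifisefig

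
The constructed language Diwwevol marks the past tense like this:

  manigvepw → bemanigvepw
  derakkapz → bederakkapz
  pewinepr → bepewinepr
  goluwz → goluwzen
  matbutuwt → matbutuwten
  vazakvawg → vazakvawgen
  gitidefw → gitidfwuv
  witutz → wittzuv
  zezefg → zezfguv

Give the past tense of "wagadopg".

bewagadopg

derakkapz and goluwz both end in -z yet inflect differently (bederakkapz, goluwzen), so the final letter is not what conditions the rule; the second-to-last letter is.
"wagadopg" has second-to-last letter 'p'. The stems whose second-to-last letter is 'p' (manigvepw → bemanigvepw, derakkapz → bederakkapz, pewinepr → bepewinepr) add the prefix be-.
The other patterns: stems whose second-to-last letter is 'w' add -en; stems whose second-to-last letter is 'f' or 't' delete the last vowel and add -uv.
So wagadopg → bewagadopg.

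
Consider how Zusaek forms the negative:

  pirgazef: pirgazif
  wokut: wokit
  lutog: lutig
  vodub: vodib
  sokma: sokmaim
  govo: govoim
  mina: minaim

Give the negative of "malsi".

malsiim

lutog and govo both have last vowel 'o' yet inflect differently (lutig, govoim), so the last vowel is not what conditions the rule; whether the stem ends in a vowel or a consonant is.
"malsi" ends in a vowel. The stems ending in a vowel (sokma → sokmaim, govo → govoim, mina → minaim) add -im.
The other pattern: stems ending in a consonant change the last vowel to 'i'.
So malsi → malsiim.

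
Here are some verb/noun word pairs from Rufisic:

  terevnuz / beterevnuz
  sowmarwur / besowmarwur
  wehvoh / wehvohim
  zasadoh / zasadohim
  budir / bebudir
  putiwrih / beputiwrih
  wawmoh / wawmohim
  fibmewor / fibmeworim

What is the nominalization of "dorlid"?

bedorlid

"dorlid" has last vowel 'i'. The stems whose last vowel is 'i' (budir → bebudir, putiwrih → beputiwrih) add the prefix be-.
The other pattern: stems whose last vowel is 'o' add -im.
So dorlid → bedorlid.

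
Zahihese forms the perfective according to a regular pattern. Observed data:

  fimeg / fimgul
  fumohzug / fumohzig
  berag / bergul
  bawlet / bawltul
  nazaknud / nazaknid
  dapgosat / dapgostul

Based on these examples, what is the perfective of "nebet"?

nebtul

"nebet" has last vowel 'e'. The stems whose last vowel is 'e' (bawlet → bawltul, fimeg → fimgul) delete the last vowel and add -ul.
The other pattern: stems whose last vowel is 'u' change the last vowel to 'i'.
So nebet → nebtul.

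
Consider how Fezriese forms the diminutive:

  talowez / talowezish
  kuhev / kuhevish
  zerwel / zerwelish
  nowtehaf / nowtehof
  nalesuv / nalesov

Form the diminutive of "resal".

kuhev and nalesuv both end in -v yet inflect differently (kuhevish, nalesov), so the final letter is not what conditions the rule; the last vowel is.
"resal" has last vowel 'a'. The one such stem in the data (nowtehaf → nowtehof) changes the last vowel to 'o' (as does nalesuv), so the same rule applies.
So resal → resol.

resol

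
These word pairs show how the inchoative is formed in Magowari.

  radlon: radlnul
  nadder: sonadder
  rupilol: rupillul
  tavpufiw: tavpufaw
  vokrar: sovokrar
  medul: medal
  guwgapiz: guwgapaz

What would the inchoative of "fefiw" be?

fefaw

medul and rupilol both end in -l yet inflect differently (medal, rupillul), so the final letter is not what conditions the rule; the last vowel is.
"fefiw" has last vowel 'i'. The stems whose last vowel is 'i' (guwgapiz → guwgapaz, tavpufiw → tavpufaw) change the last vowel to 'a'.
So fefiw → fefaw.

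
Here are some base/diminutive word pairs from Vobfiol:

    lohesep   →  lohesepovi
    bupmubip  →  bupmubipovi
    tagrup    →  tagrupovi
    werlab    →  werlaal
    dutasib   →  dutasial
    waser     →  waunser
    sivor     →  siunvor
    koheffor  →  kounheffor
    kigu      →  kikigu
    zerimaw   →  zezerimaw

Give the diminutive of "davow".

bupmubip and dutasib both have last vowel 'i' yet inflect differently (bupmubipovi, dutasial), so the last vowel is not what conditions the rule; the final letter is.
"davow" ends in -w. The one such stem in the data (zerimaw → zezerimaw) repeats the first consonant+vowel as a prefix (as does kigu), so the same rule applies.
The other patterns: stems ending in -p add -ovi; stems ending in -b drop the final letter and add -al; stems ending in -r insert -un- after the first vowel.
So davow → dadavow.

dadavow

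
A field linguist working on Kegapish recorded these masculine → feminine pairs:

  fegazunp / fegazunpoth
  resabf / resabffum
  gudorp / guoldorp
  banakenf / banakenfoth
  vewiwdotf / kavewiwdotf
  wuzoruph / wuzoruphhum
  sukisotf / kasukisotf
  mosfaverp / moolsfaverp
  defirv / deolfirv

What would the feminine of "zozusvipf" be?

fegazunp and mosfaverp both end in -p yet inflect differently (fegazunpoth, moolsfaverp), so the final letter is not what conditions the rule; the second-to-last letter is.
"zozusvipf" has second-to-last letter 'p'. The one such stem in the data (wuzoruph → wuzoruphhum) doubles the final consonant and adds -um (as does resabf), so the same rule applies.
So zozusvipf → zozusvipffum.

zozusvipffum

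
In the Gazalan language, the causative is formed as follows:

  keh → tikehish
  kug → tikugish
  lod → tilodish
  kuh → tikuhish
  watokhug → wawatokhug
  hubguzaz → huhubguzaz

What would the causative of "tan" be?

kug and watokhug both end in -g yet inflect differently (tikugish, wawatokhug), so the final letter is not what conditions the rule; the number of vowels is.
"tan" has 1 vowel. The stems with 1 vowel (keh → tikehish, kug → tikugish, lod → tilodish) add ti- … -ish around the stem.
So tan → titanish.

titanish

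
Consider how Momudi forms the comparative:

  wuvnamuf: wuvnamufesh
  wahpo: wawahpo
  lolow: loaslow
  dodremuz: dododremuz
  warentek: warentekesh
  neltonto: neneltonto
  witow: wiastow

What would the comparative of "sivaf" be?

wuvnamuf and dodremuz both have last vowel 'u' yet inflect differently (wuvnamufesh, dododremuz), so the last vowel is not what conditions the rule; the final letter is.
"sivaf" ends in -f. The one such stem in the data (wuvnamuf → wuvnamufesh) adds -esh, so the same rule applies.
The other patterns: stems ending in -w insert -as- after the first vowel; stems ending in -o or -z repeat the first consonant+vowel as a prefix.
So sivaf → sivafesh.

sivafesh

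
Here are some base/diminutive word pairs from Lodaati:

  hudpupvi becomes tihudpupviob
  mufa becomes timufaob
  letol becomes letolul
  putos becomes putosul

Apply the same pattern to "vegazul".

"vegazul" ends in a consonant. The stems ending in a consonant (letol → letolul, putos → putosul) add -ul.
So vegazul → vegazulul.

vegazulul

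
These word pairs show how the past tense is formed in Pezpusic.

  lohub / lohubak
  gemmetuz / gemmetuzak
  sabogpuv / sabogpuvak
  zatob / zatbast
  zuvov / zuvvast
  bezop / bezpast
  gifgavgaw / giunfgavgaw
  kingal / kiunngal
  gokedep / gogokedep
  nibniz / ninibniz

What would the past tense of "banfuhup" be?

lohub and zatob both end in -b yet inflect differently (lohubak, zatbast), so the final letter is not what conditions the rule; the last vowel is.
"banfuhup" has last vowel 'u'. The stems whose last vowel is 'u' (lohub → lohubak, gemmetuz → gemmetuzak, sabogpuv → sabogpuvak) add -ak.
So banfuhup → banfuhupak.

banfuhupak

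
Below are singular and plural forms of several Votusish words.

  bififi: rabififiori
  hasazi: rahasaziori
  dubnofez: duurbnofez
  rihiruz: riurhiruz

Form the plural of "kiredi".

rakirediori

rihiruz and bififi both have 3 vowels yet inflect differently (riurhiruz, rabififiori), so the number of vowels is not what conditions the rule; whether the stem ends in a vowel or a consonant is.
"kiredi" ends in a vowel. The stems ending in a vowel (bififi → rabififiori, hasazi → rahasaziori) add ra- … -ori around the stem.
The other pattern: stems ending in a consonant insert -ur- after the first vowel.
So kiredi → rakirediori.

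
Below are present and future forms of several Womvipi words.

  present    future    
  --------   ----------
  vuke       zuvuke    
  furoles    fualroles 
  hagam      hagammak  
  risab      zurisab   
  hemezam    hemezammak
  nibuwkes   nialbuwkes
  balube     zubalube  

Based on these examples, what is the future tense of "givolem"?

givolemmak

hemezam and risab both have last vowel 'a' yet inflect differently (hemezammak, zurisab), so the last vowel is not what conditions the rule; the final letter is.
"givolem" ends in -m. The stems ending in -m (hemezam → hemezammak, hagam → hagammak) double the final consonant and add -ak.
So givolem → givolemmak.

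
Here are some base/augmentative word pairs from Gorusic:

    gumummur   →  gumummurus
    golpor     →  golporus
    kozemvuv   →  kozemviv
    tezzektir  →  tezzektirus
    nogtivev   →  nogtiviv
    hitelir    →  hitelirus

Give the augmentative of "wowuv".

wowiv

gumummur and kozemvuv both have last vowel 'u' yet inflect differently (gumummurus, kozemviv), so the last vowel is not what conditions the rule; the final letter is.
"wowuv" ends in -v. The stems ending in -v (nogtivev → nogtiviv, kozemvuv → kozemviv) change the last vowel to 'i'.
The other pattern: stems ending in -r add -us.
So wowuv → wowiv.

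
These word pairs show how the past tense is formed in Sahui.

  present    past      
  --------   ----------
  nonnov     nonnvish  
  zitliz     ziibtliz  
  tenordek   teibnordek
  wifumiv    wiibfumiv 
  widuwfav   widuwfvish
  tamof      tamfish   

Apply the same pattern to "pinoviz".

"pinoviz" has last vowel 'i'. The stems whose last vowel is 'i' (zitliz → ziibtliz, wifumiv → wiibfumiv) insert -ib- after the first vowel.
So pinoviz → piibnoviz.

piibnoviz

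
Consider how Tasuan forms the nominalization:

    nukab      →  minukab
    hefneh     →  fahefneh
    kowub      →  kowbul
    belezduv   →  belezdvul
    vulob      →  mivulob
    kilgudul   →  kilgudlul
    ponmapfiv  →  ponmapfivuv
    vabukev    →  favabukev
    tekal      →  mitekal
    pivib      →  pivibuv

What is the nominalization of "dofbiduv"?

dofbidvul

vulob and pivib both end in -b yet inflect differently (mivulob, pivibuv), so the final letter is not what conditions the rule; the last vowel is.
"dofbiduv" has last vowel 'u'. The stems whose last vowel is 'u' (kilgudul → kilgudlul, belezduv → belezdvul, kowub → kowbul) delete the last vowel and add -ul.
So dofbiduv → dofbidvul.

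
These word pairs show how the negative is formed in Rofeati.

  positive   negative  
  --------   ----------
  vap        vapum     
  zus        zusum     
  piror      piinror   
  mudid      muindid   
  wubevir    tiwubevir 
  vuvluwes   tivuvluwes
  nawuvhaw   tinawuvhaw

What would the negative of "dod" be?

piror and wubevir both end in -r yet inflect differently (piinror, tiwubevir), so the final letter is not what conditions the rule; the number of vowels is.
"dod" has 1 vowel. The stems with 1 vowel (vap → vapum, zus → zusum) add -um.
The other patterns: stems with 2 vowels insert -in- after the first vowel; stems with 3 vowels add the prefix ti-.
So dod → dodum.

dodum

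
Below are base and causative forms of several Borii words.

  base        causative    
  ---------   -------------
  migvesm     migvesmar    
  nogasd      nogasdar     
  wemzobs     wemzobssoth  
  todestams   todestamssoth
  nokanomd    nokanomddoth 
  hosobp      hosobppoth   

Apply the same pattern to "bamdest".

bamdestar

nogasd and nokanomd both end in -d yet inflect differently (nogasdar, nokanomddoth), so the final letter is not what conditions the rule; the second-to-last letter is.
"bamdest" has second-to-last letter 's'. The stems whose second-to-last letter is 's' (migvesm → migvesmar, nogasd → nogasdar) add -ar.
So bamdest → bamdestar.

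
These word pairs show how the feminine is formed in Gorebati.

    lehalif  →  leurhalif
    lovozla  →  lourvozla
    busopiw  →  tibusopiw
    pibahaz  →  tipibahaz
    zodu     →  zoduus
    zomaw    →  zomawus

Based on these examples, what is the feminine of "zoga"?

zomaw and busopiw both end in -w yet inflect differently (zomawus, tibusopiw), so the final letter is not what conditions the rule; the first letter is.
"zoga" begins with z-. The stems beginning with z- (zodu → zoduus, zomaw → zomawus) add -us.
The other patterns: stems beginning with l- insert -ur- after the first vowel; stems beginning with b- or p- add the prefix ti-.
So zoga → zogaus.

zogaus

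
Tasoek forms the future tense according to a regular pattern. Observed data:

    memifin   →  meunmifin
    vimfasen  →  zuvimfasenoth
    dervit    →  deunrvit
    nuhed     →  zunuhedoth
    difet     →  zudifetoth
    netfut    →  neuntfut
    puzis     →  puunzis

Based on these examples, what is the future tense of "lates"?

difet and netfut both end in -t yet inflect differently (zudifetoth, neuntfut), so the final letter is not what conditions the rule; the last vowel is.
"lates" has last vowel 'e'. The stems whose last vowel is 'e' (difet → zudifetoth, vimfasen → zuvimfasenoth, nuhed → zunuhedoth) add zu- … -oth around the stem.
The other pattern: stems whose last vowel is 'i' or 'u' insert -un- after the first vowel.
So lates → zulatesoth.

zulatesoth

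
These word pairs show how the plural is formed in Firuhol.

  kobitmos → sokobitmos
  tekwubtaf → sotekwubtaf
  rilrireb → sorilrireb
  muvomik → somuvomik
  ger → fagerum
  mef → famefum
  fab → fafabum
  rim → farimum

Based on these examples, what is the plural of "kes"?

tekwubtaf and mef both end in -f yet inflect differently (sotekwubtaf, famefum), so the final letter is not what conditions the rule; the number of vowels is.
"kes" has 1 vowel. The stems with 1 vowel (ger → fagerum, mef → famefum, fab → fafabum) add fa- … -um around the stem.
The other pattern: stems with 3 vowels add the prefix so-.
So kes → fakesum.

fakesum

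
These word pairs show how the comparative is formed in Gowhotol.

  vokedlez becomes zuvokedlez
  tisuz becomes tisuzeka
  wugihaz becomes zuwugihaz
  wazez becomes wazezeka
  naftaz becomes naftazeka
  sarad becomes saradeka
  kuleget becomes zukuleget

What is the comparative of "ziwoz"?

naftaz and wugihaz both end in -z yet inflect differently (naftazeka, zuwugihaz), so the final letter is not what conditions the rule; the number of vowels is.
"ziwoz" has 2 vowels. The stems with 2 vowels (naftaz → naftazeka, tisuz → tisuzeka, sarad → saradeka) add -eka.
The other pattern: stems with 3 vowels add the prefix zu-.
So ziwoz → ziwozeka.

ziwozeka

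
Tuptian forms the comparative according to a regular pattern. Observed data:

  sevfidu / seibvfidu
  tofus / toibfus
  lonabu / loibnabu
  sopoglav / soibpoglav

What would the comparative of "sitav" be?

siibtav

Every pair shown (sevfidu → seibvfidu, tofus → toibfus, lonabu → loibnabu, …) follows the same rule: insert -ib- after the first vowel.
So sitav → siibtav.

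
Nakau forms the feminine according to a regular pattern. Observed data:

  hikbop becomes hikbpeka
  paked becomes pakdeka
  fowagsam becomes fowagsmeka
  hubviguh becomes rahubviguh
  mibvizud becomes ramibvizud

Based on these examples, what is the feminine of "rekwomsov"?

mibvizud and paked both end in -d yet inflect differently (ramibvizud, pakdeka), so the final letter is not what conditions the rule; the last vowel is.
"rekwomsov" has last vowel 'o'. The one such stem in the data (hikbop → hikbpeka) deletes the last vowel and adds -eka (as do fowagsam, paked), so the same rule applies.
So rekwomsov → rekwomsveka.

rekwomsveka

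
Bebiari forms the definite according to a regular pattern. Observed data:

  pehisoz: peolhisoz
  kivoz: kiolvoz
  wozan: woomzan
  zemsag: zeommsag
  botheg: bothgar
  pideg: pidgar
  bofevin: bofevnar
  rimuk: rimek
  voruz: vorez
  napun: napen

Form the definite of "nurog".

zemsag and botheg both end in -g yet inflect differently (zeommsag, bothgar), so the final letter is not what conditions the rule; the last vowel is.
"nurog" has last vowel 'o'. The stems whose last vowel is 'o' (pehisoz → peolhisoz, kivoz → kiolvoz) insert -ol- after the first vowel.
So nurog → nuolrog.

nuolrog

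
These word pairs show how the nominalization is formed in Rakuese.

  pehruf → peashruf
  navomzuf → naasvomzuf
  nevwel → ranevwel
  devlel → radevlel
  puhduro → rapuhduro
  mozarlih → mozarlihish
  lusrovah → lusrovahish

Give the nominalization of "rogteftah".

rogteftahish

navomzuf and nevwel both begin with n- yet inflect differently (naasvomzuf, ranevwel), so the first letter is not what conditions the rule; the final letter is.
"rogteftah" ends in -h. The stems ending in -h (mozarlih → mozarlihish, lusrovah → lusrovahish) add -ish.
The other patterns: stems ending in -f insert -as- after the first vowel; stems ending in -l or -o add the prefix ra-.
So rogteftah → rogteftahish.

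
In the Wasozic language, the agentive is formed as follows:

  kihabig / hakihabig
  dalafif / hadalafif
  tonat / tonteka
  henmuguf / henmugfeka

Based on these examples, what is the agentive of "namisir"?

dalafif and henmuguf both end in -f yet inflect differently (hadalafif, henmugfeka), so the final letter is not what conditions the rule; the last vowel is.
"namisir" has last vowel 'i'. The stems whose last vowel is 'i' (kihabig → hakihabig, dalafif → hadalafif) add the prefix ha-.
The other pattern: stems whose last vowel is 'a' or 'u' delete the last vowel and add -eka.
So namisir → hanamisir.

hanamisir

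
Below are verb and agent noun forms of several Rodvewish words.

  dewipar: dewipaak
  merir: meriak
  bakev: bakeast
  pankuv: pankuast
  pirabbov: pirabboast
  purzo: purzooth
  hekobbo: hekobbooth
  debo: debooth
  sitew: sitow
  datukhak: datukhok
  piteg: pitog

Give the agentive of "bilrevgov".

pirabbov and purzo both have last vowel 'o' yet inflect differently (pirabboast, purzooth), so the last vowel is not what conditions the rule; the final letter is.
"bilrevgov" ends in -v. The stems ending in -v (bakev → bakeast, pankuv → pankuast, pirabbov → pirabboast) drop the final letter and add -ast.
The other patterns: stems ending in -r drop the final letter and add -ak; stems ending in -o add -oth; stems ending in -g, -k or -w change the last vowel to 'o'.
So bilrevgov → bilrevgoast.

bilrevgoast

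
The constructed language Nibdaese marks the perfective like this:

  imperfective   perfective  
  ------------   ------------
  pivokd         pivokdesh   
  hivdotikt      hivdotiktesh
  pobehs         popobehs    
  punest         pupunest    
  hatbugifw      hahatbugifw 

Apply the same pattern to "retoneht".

reretoneht

hivdotikt and punest both end in -t yet inflect differently (hivdotiktesh, pupunest), so the final letter is not what conditions the rule; the second-to-last letter is.
"retoneht" has second-to-last letter 'h'. The one such stem in the data (pobehs → popobehs) repeats the first consonant+vowel as a prefix (as do punest, hatbugifw), so the same rule applies.
So retoneht → reretoneht.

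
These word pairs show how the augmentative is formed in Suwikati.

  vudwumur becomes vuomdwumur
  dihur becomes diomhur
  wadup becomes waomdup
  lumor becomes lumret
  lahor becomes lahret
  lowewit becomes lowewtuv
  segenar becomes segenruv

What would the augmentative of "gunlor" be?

gunlret

vudwumur and lumor both end in -r yet inflect differently (vuomdwumur, lumret), so the final letter is not what conditions the rule; the last vowel is.
"gunlor" has last vowel 'o'. The stems whose last vowel is 'o' (lumor → lumret, lahor → lahret) delete the last vowel and add -et.
The other patterns: stems whose last vowel is 'u' insert -om- after the first vowel; stems whose last vowel is 'a' or 'i' delete the last vowel and add -uv.
So gunlor → gunlret.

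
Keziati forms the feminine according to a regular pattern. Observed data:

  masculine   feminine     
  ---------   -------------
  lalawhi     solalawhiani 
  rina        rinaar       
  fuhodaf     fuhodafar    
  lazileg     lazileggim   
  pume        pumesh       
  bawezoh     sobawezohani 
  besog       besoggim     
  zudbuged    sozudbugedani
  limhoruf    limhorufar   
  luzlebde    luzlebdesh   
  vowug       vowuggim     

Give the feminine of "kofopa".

kofopaar

lazileg and luzlebde both have last vowel 'e' yet inflect differently (lazileggim, luzlebdesh), so the last vowel is not what conditions the rule; the final letter is.
"kofopa" ends in -a. The one such stem in the data (rina → rinaar) adds -ar, so the same rule applies.
So kofopa → kofopaar.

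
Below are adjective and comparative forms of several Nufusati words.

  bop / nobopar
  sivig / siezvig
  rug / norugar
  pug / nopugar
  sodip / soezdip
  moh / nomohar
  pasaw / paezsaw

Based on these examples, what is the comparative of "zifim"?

ziezfim

"zifim" has 2 vowels. The stems with 2 vowels (sivig → siezvig, sodip → soezdip, pasaw → paezsaw) insert -ez- after the first vowel.
The other pattern: stems with 1 vowel add no- … -ar around the stem.
So zifim → ziezfim.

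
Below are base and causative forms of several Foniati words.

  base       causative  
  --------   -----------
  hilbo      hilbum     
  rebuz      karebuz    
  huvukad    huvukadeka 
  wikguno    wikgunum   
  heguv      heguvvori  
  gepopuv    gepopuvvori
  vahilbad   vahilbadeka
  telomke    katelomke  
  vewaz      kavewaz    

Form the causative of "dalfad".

"dalfad" ends in -d. The stems ending in -d (huvukad → huvukadeka, vahilbad → vahilbadeka) add -eka.
The other patterns: stems ending in -o drop the final letter and add -um; stems ending in -v double the final consonant and add -ori; stems ending in -e or -z add the prefix ka-.
So dalfad → dalfadeka.

dalfadeka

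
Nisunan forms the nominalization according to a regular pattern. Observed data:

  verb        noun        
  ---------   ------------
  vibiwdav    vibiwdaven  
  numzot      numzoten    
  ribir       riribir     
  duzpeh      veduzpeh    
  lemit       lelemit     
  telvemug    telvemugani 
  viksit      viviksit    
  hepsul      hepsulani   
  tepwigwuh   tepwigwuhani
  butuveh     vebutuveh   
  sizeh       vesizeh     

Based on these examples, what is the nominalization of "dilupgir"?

didilupgir

"dilupgir" has last vowel 'i'. The stems whose last vowel is 'i' (lemit → lelemit, viksit → viviksit, ribir → riribir) repeat the first consonant+vowel as a prefix.
The other patterns: stems whose last vowel is 'u' add -ani; stems whose last vowel is 'e' add the prefix ve-; stems whose last vowel is 'a' or 'o' add -en.
So dilupgir → didilupgir.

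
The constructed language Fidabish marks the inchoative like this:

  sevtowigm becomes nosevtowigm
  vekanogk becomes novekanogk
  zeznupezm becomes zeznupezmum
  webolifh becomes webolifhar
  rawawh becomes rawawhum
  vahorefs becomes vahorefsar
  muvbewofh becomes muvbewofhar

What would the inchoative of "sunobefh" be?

sunobefhar

"sunobefh" has second-to-last letter 'f'. The stems whose second-to-last letter is 'f' (muvbewofh → muvbewofhar, vahorefs → vahorefsar, webolifh → webolifhar) add -ar.
The other patterns: stems whose second-to-last letter is 'g' add the prefix no-; stems whose second-to-last letter is 'w' or 'z' add -um.
So sunobefh → sunobefhar.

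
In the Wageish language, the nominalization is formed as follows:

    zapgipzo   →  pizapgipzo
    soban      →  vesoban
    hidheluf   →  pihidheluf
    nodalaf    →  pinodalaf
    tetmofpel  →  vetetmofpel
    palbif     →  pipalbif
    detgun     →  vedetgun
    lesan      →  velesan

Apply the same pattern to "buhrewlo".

pibuhrewlo

hidheluf and detgun both have last vowel 'u' yet inflect differently (pihidheluf, vedetgun), so the last vowel is not what conditions the rule; the final letter is.
"buhrewlo" ends in -o. The one such stem in the data (zapgipzo → pizapgipzo) adds the prefix pi-, so the same rule applies.
The other pattern: stems ending in -l or -n add the prefix ve-.
So buhrewlo → pibuhrewlo.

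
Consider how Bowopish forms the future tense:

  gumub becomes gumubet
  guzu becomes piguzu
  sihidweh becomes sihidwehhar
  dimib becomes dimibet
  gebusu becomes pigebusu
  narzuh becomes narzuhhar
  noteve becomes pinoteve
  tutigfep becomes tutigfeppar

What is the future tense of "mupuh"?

gumub and narzuh both have last vowel 'u' yet inflect differently (gumubet, narzuhhar), so the last vowel is not what conditions the rule; the final letter is.
"mupuh" ends in -h. The stems ending in -h (narzuh → narzuhhar, sihidweh → sihidwehhar) double the final consonant and add -ar.
The other patterns: stems ending in -b add -et; stems ending in -e or -u add the prefix pi-.
So mupuh → mupuhhar.

mupuhhar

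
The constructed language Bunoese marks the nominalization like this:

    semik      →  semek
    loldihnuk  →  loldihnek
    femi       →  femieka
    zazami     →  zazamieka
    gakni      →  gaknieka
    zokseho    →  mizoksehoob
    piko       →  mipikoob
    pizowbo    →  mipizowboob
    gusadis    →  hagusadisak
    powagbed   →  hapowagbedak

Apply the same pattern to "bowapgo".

semik and femi both have last vowel 'i' yet inflect differently (semek, femieka), so the last vowel is not what conditions the rule; the final letter is.
"bowapgo" ends in -o. The stems ending in -o (zokseho → mizoksehoob, piko → mipikoob, pizowbo → mipizowboob) add mi- … -ob around the stem.
The other patterns: stems ending in -k change the last vowel to 'e'; stems ending in -i add -eka; stems ending in -d or -s add ha- … -ak around the stem.
So bowapgo → mibowapgoob.

mibowapgoob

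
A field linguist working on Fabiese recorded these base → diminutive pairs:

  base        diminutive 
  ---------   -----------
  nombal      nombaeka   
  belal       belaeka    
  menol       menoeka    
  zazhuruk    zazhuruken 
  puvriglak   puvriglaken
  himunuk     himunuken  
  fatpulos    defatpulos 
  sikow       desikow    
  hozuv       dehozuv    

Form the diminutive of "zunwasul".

"zunwasul" ends in -l. The stems ending in -l (nombal → nombaeka, belal → belaeka, menol → menoeka) drop the final letter and add -eka.
So zunwasul → zunwasueka.

zunwasueka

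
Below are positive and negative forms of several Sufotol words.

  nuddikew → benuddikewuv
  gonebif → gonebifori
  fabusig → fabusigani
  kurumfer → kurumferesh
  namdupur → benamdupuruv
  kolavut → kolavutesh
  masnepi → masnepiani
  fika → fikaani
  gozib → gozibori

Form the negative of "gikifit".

gikifitori

kurumfer and namdupur both end in -r yet inflect differently (kurumferesh, benamdupuruv), so the final letter is not what conditions the rule; the first letter is.
"gikifit" begins with g-. The stems beginning with g- (gozib → gozibori, gonebif → gonebifori) add -ori.
So gikifit → gikifitori.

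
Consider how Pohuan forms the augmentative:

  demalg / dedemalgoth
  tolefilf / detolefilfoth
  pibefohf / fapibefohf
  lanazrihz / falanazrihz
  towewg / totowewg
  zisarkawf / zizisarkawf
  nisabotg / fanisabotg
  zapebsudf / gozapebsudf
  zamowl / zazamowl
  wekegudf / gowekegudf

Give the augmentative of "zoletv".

fazoletv

wekegudf and zisarkawf both end in -f yet inflect differently (gowekegudf, zizisarkawf), so the final letter is not what conditions the rule; the second-to-last letter is.
"zoletv" has second-to-last letter 't'. The one such stem in the data (nisabotg → fanisabotg) adds the prefix fa-, so the same rule applies.
So zoletv → fazoletv.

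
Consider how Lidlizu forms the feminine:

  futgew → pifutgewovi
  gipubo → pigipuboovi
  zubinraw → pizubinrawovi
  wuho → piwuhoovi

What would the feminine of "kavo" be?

pikavoovi

Every pair shown (futgew → pifutgewovi, gipubo → pigipuboovi, zubinraw → pizubinrawovi, …) follows the same rule: add pi- … -ovi around the stem.
So kavo → pikavoovi.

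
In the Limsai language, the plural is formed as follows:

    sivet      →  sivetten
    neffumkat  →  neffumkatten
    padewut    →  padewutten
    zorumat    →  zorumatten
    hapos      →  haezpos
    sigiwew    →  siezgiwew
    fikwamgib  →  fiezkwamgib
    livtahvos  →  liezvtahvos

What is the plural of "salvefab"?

sivet and sigiwew both have last vowel 'e' yet inflect differently (sivetten, siezgiwew), so the last vowel is not what conditions the rule; the final letter is.
"salvefab" ends in -b. The one such stem in the data (fikwamgib → fiezkwamgib) inserts -ez- after the first vowel (as do hapos, sigiwew), so the same rule applies.
So salvefab → saezlvefab.

saezlvefab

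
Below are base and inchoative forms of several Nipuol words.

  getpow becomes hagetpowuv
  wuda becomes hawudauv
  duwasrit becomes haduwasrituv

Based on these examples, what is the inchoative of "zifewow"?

hazifewowuv

Every pair shown (getpow → hagetpowuv, wuda → hawudauv, duwasrit → haduwasrituv) follows the same rule: add ha- … -uv around the stem.
So zifewow → hazifewowuv.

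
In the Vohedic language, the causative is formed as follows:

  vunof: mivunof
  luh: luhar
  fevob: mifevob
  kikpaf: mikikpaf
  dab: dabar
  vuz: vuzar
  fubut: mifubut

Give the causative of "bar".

barar

dab and fevob both end in -b yet inflect differently (dabar, mifevob), so the final letter is not what conditions the rule; the number of vowels is.
"bar" has 1 vowel. The stems with 1 vowel (vuz → vuzar, luh → luhar, dab → dabar) add -ar.
The other pattern: stems with 2 vowels add the prefix mi-.
So bar → barar.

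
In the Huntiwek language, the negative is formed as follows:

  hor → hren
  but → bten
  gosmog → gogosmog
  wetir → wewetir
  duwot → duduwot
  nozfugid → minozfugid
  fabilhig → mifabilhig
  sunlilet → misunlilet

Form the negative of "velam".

vevelam

hor and wetir both end in -r yet inflect differently (hren, wewetir), so the final letter is not what conditions the rule; the number of vowels is.
"velam" has 2 vowels. The stems with 2 vowels (gosmog → gogosmog, wetir → wewetir, duwot → duduwot) repeat the first consonant+vowel as a prefix.
So velam → vevelam.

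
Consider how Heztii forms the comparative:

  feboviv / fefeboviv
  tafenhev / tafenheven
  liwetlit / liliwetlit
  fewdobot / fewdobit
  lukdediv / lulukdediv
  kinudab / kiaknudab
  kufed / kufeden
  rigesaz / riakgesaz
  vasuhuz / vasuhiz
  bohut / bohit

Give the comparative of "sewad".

seakwad

"sewad" has last vowel 'a'. The stems whose last vowel is 'a' (kinudab → kiaknudab, rigesaz → riakgesaz) insert -ak- after the first vowel.
The other patterns: stems whose last vowel is 'i' repeat the first consonant+vowel as a prefix; stems whose last vowel is 'e' add -en; stems whose last vowel is 'o' or 'u' change the last vowel to 'i'.
So sewad → seakwad.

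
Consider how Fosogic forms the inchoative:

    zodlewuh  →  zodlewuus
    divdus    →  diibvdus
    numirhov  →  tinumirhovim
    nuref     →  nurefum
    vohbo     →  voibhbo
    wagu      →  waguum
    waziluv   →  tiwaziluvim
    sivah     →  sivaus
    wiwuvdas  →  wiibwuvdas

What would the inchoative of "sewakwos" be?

seibwakwos

waziluv and wagu both have last vowel 'u' yet inflect differently (tiwaziluvim, waguum), so the last vowel is not what conditions the rule; the final letter is.
"sewakwos" ends in -s. The stems ending in -s (divdus → diibvdus, wiwuvdas → wiibwuvdas) insert -ib- after the first vowel.
The other patterns: stems ending in -v add ti- … -im around the stem; stems ending in -f or -u add -um; stems ending in -h drop the final letter and add -us.
So sewakwos → seibwakwos.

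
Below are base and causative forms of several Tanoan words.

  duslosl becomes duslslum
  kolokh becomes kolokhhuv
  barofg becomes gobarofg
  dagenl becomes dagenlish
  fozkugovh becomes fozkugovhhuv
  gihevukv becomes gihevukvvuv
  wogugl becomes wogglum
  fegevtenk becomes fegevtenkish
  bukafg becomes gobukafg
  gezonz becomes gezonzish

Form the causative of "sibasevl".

dagenl and wogugl both end in -l yet inflect differently (dagenlish, wogglum), so the final letter is not what conditions the rule; the second-to-last letter is.
"sibasevl" has second-to-last letter 'v'. The one such stem in the data (fozkugovh → fozkugovhhuv) doubles the final consonant and adds -uv (as do kolokh, gihevukv), so the same rule applies.
So sibasevl → sibasevlluv.

sibasevlluv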